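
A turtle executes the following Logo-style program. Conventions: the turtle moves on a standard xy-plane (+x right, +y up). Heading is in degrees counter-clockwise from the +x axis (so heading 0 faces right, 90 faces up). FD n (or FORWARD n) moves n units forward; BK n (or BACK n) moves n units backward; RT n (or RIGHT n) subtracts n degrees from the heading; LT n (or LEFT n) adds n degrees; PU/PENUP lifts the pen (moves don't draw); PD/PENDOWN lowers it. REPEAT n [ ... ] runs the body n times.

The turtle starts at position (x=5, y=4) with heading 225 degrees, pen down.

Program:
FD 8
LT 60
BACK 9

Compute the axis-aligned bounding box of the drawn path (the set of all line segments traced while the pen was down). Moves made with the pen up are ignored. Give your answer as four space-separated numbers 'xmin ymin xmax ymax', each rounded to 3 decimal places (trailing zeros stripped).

Answer: -2.986 -1.657 5 7.036

Derivation:
Executing turtle program step by step:
Start: pos=(5,4), heading=225, pen down
FD 8: (5,4) -> (-0.657,-1.657) [heading=225, draw]
LT 60: heading 225 -> 285
BK 9: (-0.657,-1.657) -> (-2.986,7.036) [heading=285, draw]
Final: pos=(-2.986,7.036), heading=285, 2 segment(s) drawn

Segment endpoints: x in {-2.986, -0.657, 5}, y in {-1.657, 4, 7.036}
xmin=-2.986, ymin=-1.657, xmax=5, ymax=7.036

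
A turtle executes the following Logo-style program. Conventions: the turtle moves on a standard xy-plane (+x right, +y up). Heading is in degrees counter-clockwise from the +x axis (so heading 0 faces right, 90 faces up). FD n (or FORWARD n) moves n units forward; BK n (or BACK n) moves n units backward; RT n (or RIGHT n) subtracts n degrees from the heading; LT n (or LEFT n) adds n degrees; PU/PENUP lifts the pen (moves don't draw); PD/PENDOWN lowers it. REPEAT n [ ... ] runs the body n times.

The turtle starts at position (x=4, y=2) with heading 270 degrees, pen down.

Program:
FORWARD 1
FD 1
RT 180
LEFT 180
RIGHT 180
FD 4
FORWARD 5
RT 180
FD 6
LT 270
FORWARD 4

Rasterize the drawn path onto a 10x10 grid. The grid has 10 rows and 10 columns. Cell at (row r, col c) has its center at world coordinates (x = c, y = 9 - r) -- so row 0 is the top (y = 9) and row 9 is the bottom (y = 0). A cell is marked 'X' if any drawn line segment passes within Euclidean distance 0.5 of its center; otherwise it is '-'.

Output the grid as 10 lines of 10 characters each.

Answer: ----X-----
----X-----
----X-----
----X-----
----X-----
----X-----
XXXXX-----
----X-----
----X-----
----X-----

Derivation:
Segment 0: (4,2) -> (4,1)
Segment 1: (4,1) -> (4,0)
Segment 2: (4,0) -> (4,4)
Segment 3: (4,4) -> (4,9)
Segment 4: (4,9) -> (4,3)
Segment 5: (4,3) -> (0,3)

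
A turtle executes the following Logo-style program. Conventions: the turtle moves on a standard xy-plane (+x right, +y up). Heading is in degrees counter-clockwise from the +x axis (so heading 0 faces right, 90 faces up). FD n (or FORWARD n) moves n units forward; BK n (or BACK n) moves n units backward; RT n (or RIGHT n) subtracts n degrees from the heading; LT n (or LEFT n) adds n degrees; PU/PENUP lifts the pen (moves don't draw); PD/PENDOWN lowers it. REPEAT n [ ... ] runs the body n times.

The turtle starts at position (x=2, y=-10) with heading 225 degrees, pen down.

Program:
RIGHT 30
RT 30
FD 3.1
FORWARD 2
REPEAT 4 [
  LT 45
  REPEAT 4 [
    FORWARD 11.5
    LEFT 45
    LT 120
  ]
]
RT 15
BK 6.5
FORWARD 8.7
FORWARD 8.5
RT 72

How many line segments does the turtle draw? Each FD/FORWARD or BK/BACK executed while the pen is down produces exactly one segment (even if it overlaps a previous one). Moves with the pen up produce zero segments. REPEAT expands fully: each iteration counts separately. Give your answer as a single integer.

Answer: 21

Derivation:
Executing turtle program step by step:
Start: pos=(2,-10), heading=225, pen down
RT 30: heading 225 -> 195
RT 30: heading 195 -> 165
FD 3.1: (2,-10) -> (-0.994,-9.198) [heading=165, draw]
FD 2: (-0.994,-9.198) -> (-2.926,-8.68) [heading=165, draw]
REPEAT 4 [
  -- iteration 1/4 --
  LT 45: heading 165 -> 210
  REPEAT 4 [
    -- iteration 1/4 --
    FD 11.5: (-2.926,-8.68) -> (-12.886,-14.43) [heading=210, draw]
    LT 45: heading 210 -> 255
    LT 120: heading 255 -> 15
    -- iteration 2/4 --
    FD 11.5: (-12.886,-14.43) -> (-1.777,-11.454) [heading=15, draw]
    LT 45: heading 15 -> 60
    LT 120: heading 60 -> 180
    -- iteration 3/4 --
    FD 11.5: (-1.777,-11.454) -> (-13.277,-11.454) [heading=180, draw]
    LT 45: heading 180 -> 225
    LT 120: heading 225 -> 345
    -- iteration 4/4 --
    FD 11.5: (-13.277,-11.454) -> (-2.169,-14.43) [heading=345, draw]
    LT 45: heading 345 -> 30
    LT 120: heading 30 -> 150
  ]
  -- iteration 2/4 --
  LT 45: heading 150 -> 195
  REPEAT 4 [
    -- iteration 1/4 --
    FD 11.5: (-2.169,-14.43) -> (-13.277,-17.406) [heading=195, draw]
    LT 45: heading 195 -> 240
    LT 120: heading 240 -> 0
    -- iteration 2/4 --
    FD 11.5: (-13.277,-17.406) -> (-1.777,-17.406) [heading=0, draw]
    LT 45: heading 0 -> 45
    LT 120: heading 45 -> 165
    -- iteration 3/4 --
    FD 11.5: (-1.777,-17.406) -> (-12.886,-14.43) [heading=165, draw]
    LT 45: heading 165 -> 210
    LT 120: heading 210 -> 330
    -- iteration 4/4 --
    FD 11.5: (-12.886,-14.43) -> (-2.926,-20.18) [heading=330, draw]
    LT 45: heading 330 -> 15
    LT 120: heading 15 -> 135
  ]
  -- iteration 3/4 --
  LT 45: heading 135 -> 180
  REPEAT 4 [
    -- iteration 1/4 --
    FD 11.5: (-2.926,-20.18) -> (-14.426,-20.18) [heading=180, draw]
    LT 45: heading 180 -> 225
    LT 120: heading 225 -> 345
    -- iteration 2/4 --
    FD 11.5: (-14.426,-20.18) -> (-3.318,-23.156) [heading=345, draw]
    LT 45: heading 345 -> 30
    LT 120: heading 30 -> 150
    -- iteration 3/4 --
    FD 11.5: (-3.318,-23.156) -> (-13.277,-17.406) [heading=150, draw]
    LT 45: heading 150 -> 195
    LT 120: heading 195 -> 315
    -- iteration 4/4 --
    FD 11.5: (-13.277,-17.406) -> (-5.146,-25.538) [heading=315, draw]
    LT 45: heading 315 -> 0
    LT 120: heading 0 -> 120
  ]
  -- iteration 4/4 --
  LT 45: heading 120 -> 165
  REPEAT 4 [
    -- iteration 1/4 --
    FD 11.5: (-5.146,-25.538) -> (-16.254,-22.562) [heading=165, draw]
    LT 45: heading 165 -> 210
    LT 120: heading 210 -> 330
    -- iteration 2/4 --
    FD 11.5: (-16.254,-22.562) -> (-6.294,-28.312) [heading=330, draw]
    LT 45: heading 330 -> 15
    LT 120: heading 15 -> 135
    -- iteration 3/4 --
    FD 11.5: (-6.294,-28.312) -> (-14.426,-20.18) [heading=135, draw]
    LT 45: heading 135 -> 180
    LT 120: heading 180 -> 300
    -- iteration 4/4 --
    FD 11.5: (-14.426,-20.18) -> (-8.676,-30.139) [heading=300, draw]
    LT 45: heading 300 -> 345
    LT 120: heading 345 -> 105
  ]
]
RT 15: heading 105 -> 90
BK 6.5: (-8.676,-30.139) -> (-8.676,-36.639) [heading=90, draw]
FD 8.7: (-8.676,-36.639) -> (-8.676,-27.939) [heading=90, draw]
FD 8.5: (-8.676,-27.939) -> (-8.676,-19.439) [heading=90, draw]
RT 72: heading 90 -> 18
Final: pos=(-8.676,-19.439), heading=18, 21 segment(s) drawn
Segments drawn: 21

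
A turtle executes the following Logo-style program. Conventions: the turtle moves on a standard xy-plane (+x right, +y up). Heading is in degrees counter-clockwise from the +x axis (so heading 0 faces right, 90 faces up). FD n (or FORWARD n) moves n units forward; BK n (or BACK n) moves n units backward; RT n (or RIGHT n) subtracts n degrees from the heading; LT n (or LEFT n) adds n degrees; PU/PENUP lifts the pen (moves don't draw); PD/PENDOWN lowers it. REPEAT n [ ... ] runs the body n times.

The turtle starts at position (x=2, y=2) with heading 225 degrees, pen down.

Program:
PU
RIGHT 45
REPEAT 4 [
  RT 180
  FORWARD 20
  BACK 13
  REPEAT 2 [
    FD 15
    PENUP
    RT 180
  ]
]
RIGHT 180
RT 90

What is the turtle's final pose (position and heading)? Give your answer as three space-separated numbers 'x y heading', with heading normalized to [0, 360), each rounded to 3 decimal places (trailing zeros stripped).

Executing turtle program step by step:
Start: pos=(2,2), heading=225, pen down
PU: pen up
RT 45: heading 225 -> 180
REPEAT 4 [
  -- iteration 1/4 --
  RT 180: heading 180 -> 0
  FD 20: (2,2) -> (22,2) [heading=0, move]
  BK 13: (22,2) -> (9,2) [heading=0, move]
  REPEAT 2 [
    -- iteration 1/2 --
    FD 15: (9,2) -> (24,2) [heading=0, move]
    PU: pen up
    RT 180: heading 0 -> 180
    -- iteration 2/2 --
    FD 15: (24,2) -> (9,2) [heading=180, move]
    PU: pen up
    RT 180: heading 180 -> 0
  ]
  -- iteration 2/4 --
  RT 180: heading 0 -> 180
  FD 20: (9,2) -> (-11,2) [heading=180, move]
  BK 13: (-11,2) -> (2,2) [heading=180, move]
  REPEAT 2 [
    -- iteration 1/2 --
    FD 15: (2,2) -> (-13,2) [heading=180, move]
    PU: pen up
    RT 180: heading 180 -> 0
    -- iteration 2/2 --
    FD 15: (-13,2) -> (2,2) [heading=0, move]
    PU: pen up
    RT 180: heading 0 -> 180
  ]
  -- iteration 3/4 --
  RT 180: heading 180 -> 0
  FD 20: (2,2) -> (22,2) [heading=0, move]
  BK 13: (22,2) -> (9,2) [heading=0, move]
  REPEAT 2 [
    -- iteration 1/2 --
    FD 15: (9,2) -> (24,2) [heading=0, move]
    PU: pen up
    RT 180: heading 0 -> 180
    -- iteration 2/2 --
    FD 15: (24,2) -> (9,2) [heading=180, move]
    PU: pen up
    RT 180: heading 180 -> 0
  ]
  -- iteration 4/4 --
  RT 180: heading 0 -> 180
  FD 20: (9,2) -> (-11,2) [heading=180, move]
  BK 13: (-11,2) -> (2,2) [heading=180, move]
  REPEAT 2 [
    -- iteration 1/2 --
    FD 15: (2,2) -> (-13,2) [heading=180, move]
    PU: pen up
    RT 180: heading 180 -> 0
    -- iteration 2/2 --
    FD 15: (-13,2) -> (2,2) [heading=0, move]
    PU: pen up
    RT 180: heading 0 -> 180
  ]
]
RT 180: heading 180 -> 0
RT 90: heading 0 -> 270
Final: pos=(2,2), heading=270, 0 segment(s) drawn

Answer: 2 2 270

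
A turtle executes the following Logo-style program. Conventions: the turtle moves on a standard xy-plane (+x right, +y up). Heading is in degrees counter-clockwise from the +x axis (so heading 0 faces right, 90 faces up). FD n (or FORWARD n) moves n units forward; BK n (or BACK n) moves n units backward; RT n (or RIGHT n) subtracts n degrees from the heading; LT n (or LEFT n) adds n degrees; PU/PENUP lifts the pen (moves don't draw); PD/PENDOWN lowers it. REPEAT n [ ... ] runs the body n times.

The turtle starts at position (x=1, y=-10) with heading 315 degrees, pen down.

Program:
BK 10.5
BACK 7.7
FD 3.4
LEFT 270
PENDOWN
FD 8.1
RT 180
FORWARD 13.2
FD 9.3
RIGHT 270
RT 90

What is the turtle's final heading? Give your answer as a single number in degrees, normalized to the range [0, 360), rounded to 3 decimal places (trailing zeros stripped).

Answer: 45

Derivation:
Executing turtle program step by step:
Start: pos=(1,-10), heading=315, pen down
BK 10.5: (1,-10) -> (-6.425,-2.575) [heading=315, draw]
BK 7.7: (-6.425,-2.575) -> (-11.869,2.869) [heading=315, draw]
FD 3.4: (-11.869,2.869) -> (-9.465,0.465) [heading=315, draw]
LT 270: heading 315 -> 225
PD: pen down
FD 8.1: (-9.465,0.465) -> (-15.193,-5.262) [heading=225, draw]
RT 180: heading 225 -> 45
FD 13.2: (-15.193,-5.262) -> (-5.859,4.071) [heading=45, draw]
FD 9.3: (-5.859,4.071) -> (0.717,10.648) [heading=45, draw]
RT 270: heading 45 -> 135
RT 90: heading 135 -> 45
Final: pos=(0.717,10.648), heading=45, 6 segment(s) drawn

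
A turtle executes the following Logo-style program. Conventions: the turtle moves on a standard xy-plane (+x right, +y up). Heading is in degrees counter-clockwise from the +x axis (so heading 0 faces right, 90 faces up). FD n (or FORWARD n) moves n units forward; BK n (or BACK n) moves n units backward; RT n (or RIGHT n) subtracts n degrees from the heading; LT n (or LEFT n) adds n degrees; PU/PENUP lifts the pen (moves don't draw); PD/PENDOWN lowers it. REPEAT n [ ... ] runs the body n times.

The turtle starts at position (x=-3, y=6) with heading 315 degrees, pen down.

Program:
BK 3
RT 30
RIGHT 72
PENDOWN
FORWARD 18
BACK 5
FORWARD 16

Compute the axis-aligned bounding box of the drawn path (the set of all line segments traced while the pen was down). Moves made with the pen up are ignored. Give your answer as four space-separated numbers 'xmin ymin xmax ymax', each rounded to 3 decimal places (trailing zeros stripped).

Answer: -29.443 -7.673 -3 8.121

Derivation:
Executing turtle program step by step:
Start: pos=(-3,6), heading=315, pen down
BK 3: (-3,6) -> (-5.121,8.121) [heading=315, draw]
RT 30: heading 315 -> 285
RT 72: heading 285 -> 213
PD: pen down
FD 18: (-5.121,8.121) -> (-20.217,-1.682) [heading=213, draw]
BK 5: (-20.217,-1.682) -> (-16.024,1.041) [heading=213, draw]
FD 16: (-16.024,1.041) -> (-29.443,-7.673) [heading=213, draw]
Final: pos=(-29.443,-7.673), heading=213, 4 segment(s) drawn

Segment endpoints: x in {-29.443, -20.217, -16.024, -5.121, -3}, y in {-7.673, -1.682, 1.041, 6, 8.121}
xmin=-29.443, ymin=-7.673, xmax=-3, ymax=8.121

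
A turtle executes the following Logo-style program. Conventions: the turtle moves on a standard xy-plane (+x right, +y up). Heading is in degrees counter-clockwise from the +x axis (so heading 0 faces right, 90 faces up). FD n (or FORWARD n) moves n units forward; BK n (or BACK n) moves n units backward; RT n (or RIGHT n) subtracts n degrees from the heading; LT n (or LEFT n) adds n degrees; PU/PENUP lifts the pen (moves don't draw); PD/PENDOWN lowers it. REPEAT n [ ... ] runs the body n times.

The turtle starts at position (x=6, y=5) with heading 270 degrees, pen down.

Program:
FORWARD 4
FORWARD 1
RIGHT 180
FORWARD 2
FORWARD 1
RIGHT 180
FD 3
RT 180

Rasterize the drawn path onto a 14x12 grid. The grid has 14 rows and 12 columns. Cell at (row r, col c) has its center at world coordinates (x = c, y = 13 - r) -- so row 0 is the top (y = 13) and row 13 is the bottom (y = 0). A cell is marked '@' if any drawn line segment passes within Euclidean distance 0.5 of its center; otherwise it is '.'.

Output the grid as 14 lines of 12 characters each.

Answer: ............
............
............
............
............
............
............
............
......@.....
......@.....
......@.....
......@.....
......@.....
......@.....

Derivation:
Segment 0: (6,5) -> (6,1)
Segment 1: (6,1) -> (6,0)
Segment 2: (6,0) -> (6,2)
Segment 3: (6,2) -> (6,3)
Segment 4: (6,3) -> (6,0)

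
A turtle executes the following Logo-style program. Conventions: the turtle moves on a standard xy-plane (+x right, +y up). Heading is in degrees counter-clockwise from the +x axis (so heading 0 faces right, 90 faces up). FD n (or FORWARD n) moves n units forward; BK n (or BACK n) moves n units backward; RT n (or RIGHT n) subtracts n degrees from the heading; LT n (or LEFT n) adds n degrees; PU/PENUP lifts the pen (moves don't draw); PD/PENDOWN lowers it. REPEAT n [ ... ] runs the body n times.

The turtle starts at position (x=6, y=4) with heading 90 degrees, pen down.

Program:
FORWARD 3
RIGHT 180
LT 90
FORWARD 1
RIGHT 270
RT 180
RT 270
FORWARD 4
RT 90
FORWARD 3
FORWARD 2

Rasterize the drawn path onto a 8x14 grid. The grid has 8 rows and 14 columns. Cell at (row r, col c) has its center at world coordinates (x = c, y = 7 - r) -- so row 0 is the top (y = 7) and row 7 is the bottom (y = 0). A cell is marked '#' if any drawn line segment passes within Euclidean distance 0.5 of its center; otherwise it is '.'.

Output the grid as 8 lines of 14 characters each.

Segment 0: (6,4) -> (6,7)
Segment 1: (6,7) -> (7,7)
Segment 2: (7,7) -> (11,7)
Segment 3: (11,7) -> (11,4)
Segment 4: (11,4) -> (11,2)

Answer: ......######..
......#....#..
......#....#..
......#....#..
...........#..
...........#..
..............
..............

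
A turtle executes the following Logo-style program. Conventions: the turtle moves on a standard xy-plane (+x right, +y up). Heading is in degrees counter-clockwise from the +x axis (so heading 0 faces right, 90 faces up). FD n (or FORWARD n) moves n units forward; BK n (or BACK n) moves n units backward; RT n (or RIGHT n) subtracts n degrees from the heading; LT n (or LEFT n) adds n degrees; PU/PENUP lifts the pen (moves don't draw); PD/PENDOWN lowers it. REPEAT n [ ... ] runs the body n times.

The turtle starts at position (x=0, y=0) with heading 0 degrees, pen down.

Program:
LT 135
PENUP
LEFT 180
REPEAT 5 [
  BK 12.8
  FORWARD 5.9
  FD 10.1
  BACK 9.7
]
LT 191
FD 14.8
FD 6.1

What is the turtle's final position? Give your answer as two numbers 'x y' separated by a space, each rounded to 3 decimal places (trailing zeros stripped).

Answer: -40.308 34.668

Derivation:
Executing turtle program step by step:
Start: pos=(0,0), heading=0, pen down
LT 135: heading 0 -> 135
PU: pen up
LT 180: heading 135 -> 315
REPEAT 5 [
  -- iteration 1/5 --
  BK 12.8: (0,0) -> (-9.051,9.051) [heading=315, move]
  FD 5.9: (-9.051,9.051) -> (-4.879,4.879) [heading=315, move]
  FD 10.1: (-4.879,4.879) -> (2.263,-2.263) [heading=315, move]
  BK 9.7: (2.263,-2.263) -> (-4.596,4.596) [heading=315, move]
  -- iteration 2/5 --
  BK 12.8: (-4.596,4.596) -> (-13.647,13.647) [heading=315, move]
  FD 5.9: (-13.647,13.647) -> (-9.475,9.475) [heading=315, move]
  FD 10.1: (-9.475,9.475) -> (-2.333,2.333) [heading=315, move]
  BK 9.7: (-2.333,2.333) -> (-9.192,9.192) [heading=315, move]
  -- iteration 3/5 --
  BK 12.8: (-9.192,9.192) -> (-18.243,18.243) [heading=315, move]
  FD 5.9: (-18.243,18.243) -> (-14.071,14.071) [heading=315, move]
  FD 10.1: (-14.071,14.071) -> (-6.93,6.93) [heading=315, move]
  BK 9.7: (-6.93,6.93) -> (-13.789,13.789) [heading=315, move]
  -- iteration 4/5 --
  BK 12.8: (-13.789,13.789) -> (-22.84,22.84) [heading=315, move]
  FD 5.9: (-22.84,22.84) -> (-18.668,18.668) [heading=315, move]
  FD 10.1: (-18.668,18.668) -> (-11.526,11.526) [heading=315, move]
  BK 9.7: (-11.526,11.526) -> (-18.385,18.385) [heading=315, move]
  -- iteration 5/5 --
  BK 12.8: (-18.385,18.385) -> (-27.436,27.436) [heading=315, move]
  FD 5.9: (-27.436,27.436) -> (-23.264,23.264) [heading=315, move]
  FD 10.1: (-23.264,23.264) -> (-16.122,16.122) [heading=315, move]
  BK 9.7: (-16.122,16.122) -> (-22.981,22.981) [heading=315, move]
]
LT 191: heading 315 -> 146
FD 14.8: (-22.981,22.981) -> (-35.251,31.257) [heading=146, move]
FD 6.1: (-35.251,31.257) -> (-40.308,34.668) [heading=146, move]
Final: pos=(-40.308,34.668), heading=146, 0 segment(s) drawn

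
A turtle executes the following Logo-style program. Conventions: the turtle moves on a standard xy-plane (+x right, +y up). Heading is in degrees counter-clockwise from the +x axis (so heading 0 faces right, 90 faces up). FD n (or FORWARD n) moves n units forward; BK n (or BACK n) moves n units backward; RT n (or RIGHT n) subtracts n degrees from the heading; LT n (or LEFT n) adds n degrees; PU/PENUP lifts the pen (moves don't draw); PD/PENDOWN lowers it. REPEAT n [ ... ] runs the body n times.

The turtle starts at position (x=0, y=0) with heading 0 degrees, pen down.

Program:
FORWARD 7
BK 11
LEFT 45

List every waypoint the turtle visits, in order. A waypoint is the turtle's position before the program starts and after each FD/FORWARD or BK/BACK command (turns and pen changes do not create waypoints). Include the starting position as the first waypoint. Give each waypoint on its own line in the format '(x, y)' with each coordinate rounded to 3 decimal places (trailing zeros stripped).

Answer: (0, 0)
(7, 0)
(-4, 0)

Derivation:
Executing turtle program step by step:
Start: pos=(0,0), heading=0, pen down
FD 7: (0,0) -> (7,0) [heading=0, draw]
BK 11: (7,0) -> (-4,0) [heading=0, draw]
LT 45: heading 0 -> 45
Final: pos=(-4,0), heading=45, 2 segment(s) drawn
Waypoints (3 total):
(0, 0)
(7, 0)
(-4, 0)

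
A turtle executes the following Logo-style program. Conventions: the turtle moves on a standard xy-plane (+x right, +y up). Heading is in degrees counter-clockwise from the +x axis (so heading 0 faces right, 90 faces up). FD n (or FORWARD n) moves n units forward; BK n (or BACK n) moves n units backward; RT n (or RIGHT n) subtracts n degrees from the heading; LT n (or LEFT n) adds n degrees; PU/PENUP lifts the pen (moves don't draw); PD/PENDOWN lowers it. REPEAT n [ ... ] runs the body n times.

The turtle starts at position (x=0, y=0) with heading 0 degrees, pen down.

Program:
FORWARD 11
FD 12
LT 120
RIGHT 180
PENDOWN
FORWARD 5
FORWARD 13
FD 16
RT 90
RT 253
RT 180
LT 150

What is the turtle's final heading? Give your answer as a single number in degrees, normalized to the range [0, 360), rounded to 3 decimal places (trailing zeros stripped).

Executing turtle program step by step:
Start: pos=(0,0), heading=0, pen down
FD 11: (0,0) -> (11,0) [heading=0, draw]
FD 12: (11,0) -> (23,0) [heading=0, draw]
LT 120: heading 0 -> 120
RT 180: heading 120 -> 300
PD: pen down
FD 5: (23,0) -> (25.5,-4.33) [heading=300, draw]
FD 13: (25.5,-4.33) -> (32,-15.588) [heading=300, draw]
FD 16: (32,-15.588) -> (40,-29.445) [heading=300, draw]
RT 90: heading 300 -> 210
RT 253: heading 210 -> 317
RT 180: heading 317 -> 137
LT 150: heading 137 -> 287
Final: pos=(40,-29.445), heading=287, 5 segment(s) drawn

Answer: 287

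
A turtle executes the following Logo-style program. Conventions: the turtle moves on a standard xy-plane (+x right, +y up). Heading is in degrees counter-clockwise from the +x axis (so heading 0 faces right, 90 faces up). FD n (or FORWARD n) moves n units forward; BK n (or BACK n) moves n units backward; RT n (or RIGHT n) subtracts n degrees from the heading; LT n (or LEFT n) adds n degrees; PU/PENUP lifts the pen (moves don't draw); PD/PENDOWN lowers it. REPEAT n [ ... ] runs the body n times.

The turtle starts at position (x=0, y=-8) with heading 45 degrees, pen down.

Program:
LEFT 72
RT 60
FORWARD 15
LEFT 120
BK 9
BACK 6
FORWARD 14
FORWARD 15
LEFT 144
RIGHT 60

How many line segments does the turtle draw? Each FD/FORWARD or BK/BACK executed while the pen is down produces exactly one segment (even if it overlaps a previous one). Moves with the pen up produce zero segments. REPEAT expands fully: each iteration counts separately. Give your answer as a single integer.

Answer: 5

Derivation:
Executing turtle program step by step:
Start: pos=(0,-8), heading=45, pen down
LT 72: heading 45 -> 117
RT 60: heading 117 -> 57
FD 15: (0,-8) -> (8.17,4.58) [heading=57, draw]
LT 120: heading 57 -> 177
BK 9: (8.17,4.58) -> (17.157,4.109) [heading=177, draw]
BK 6: (17.157,4.109) -> (23.149,3.795) [heading=177, draw]
FD 14: (23.149,3.795) -> (9.168,4.528) [heading=177, draw]
FD 15: (9.168,4.528) -> (-5.811,5.313) [heading=177, draw]
LT 144: heading 177 -> 321
RT 60: heading 321 -> 261
Final: pos=(-5.811,5.313), heading=261, 5 segment(s) drawn
Segments drawn: 5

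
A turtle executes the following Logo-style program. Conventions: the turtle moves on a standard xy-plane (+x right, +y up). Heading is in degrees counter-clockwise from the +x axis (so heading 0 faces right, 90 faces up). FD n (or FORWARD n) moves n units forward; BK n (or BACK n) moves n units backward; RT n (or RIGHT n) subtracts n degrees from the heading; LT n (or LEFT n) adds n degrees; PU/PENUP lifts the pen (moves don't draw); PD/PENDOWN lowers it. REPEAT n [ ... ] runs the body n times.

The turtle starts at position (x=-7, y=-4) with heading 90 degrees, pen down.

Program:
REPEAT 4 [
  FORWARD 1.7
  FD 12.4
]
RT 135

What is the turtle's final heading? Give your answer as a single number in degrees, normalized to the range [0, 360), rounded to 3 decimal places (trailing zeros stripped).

Executing turtle program step by step:
Start: pos=(-7,-4), heading=90, pen down
REPEAT 4 [
  -- iteration 1/4 --
  FD 1.7: (-7,-4) -> (-7,-2.3) [heading=90, draw]
  FD 12.4: (-7,-2.3) -> (-7,10.1) [heading=90, draw]
  -- iteration 2/4 --
  FD 1.7: (-7,10.1) -> (-7,11.8) [heading=90, draw]
  FD 12.4: (-7,11.8) -> (-7,24.2) [heading=90, draw]
  -- iteration 3/4 --
  FD 1.7: (-7,24.2) -> (-7,25.9) [heading=90, draw]
  FD 12.4: (-7,25.9) -> (-7,38.3) [heading=90, draw]
  -- iteration 4/4 --
  FD 1.7: (-7,38.3) -> (-7,40) [heading=90, draw]
  FD 12.4: (-7,40) -> (-7,52.4) [heading=90, draw]
]
RT 135: heading 90 -> 315
Final: pos=(-7,52.4), heading=315, 8 segment(s) drawn

Answer: 315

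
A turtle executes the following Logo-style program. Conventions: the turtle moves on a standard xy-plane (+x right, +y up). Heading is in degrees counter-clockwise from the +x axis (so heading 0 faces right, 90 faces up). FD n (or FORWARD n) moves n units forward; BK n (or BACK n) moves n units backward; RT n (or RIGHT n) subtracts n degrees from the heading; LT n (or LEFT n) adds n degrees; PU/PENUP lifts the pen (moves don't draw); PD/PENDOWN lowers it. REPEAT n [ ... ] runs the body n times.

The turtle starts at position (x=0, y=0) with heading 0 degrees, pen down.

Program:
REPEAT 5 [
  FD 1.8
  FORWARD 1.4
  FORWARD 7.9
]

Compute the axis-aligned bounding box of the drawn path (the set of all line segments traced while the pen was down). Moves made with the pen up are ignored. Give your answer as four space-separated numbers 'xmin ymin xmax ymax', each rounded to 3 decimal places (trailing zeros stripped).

Executing turtle program step by step:
Start: pos=(0,0), heading=0, pen down
REPEAT 5 [
  -- iteration 1/5 --
  FD 1.8: (0,0) -> (1.8,0) [heading=0, draw]
  FD 1.4: (1.8,0) -> (3.2,0) [heading=0, draw]
  FD 7.9: (3.2,0) -> (11.1,0) [heading=0, draw]
  -- iteration 2/5 --
  FD 1.8: (11.1,0) -> (12.9,0) [heading=0, draw]
  FD 1.4: (12.9,0) -> (14.3,0) [heading=0, draw]
  FD 7.9: (14.3,0) -> (22.2,0) [heading=0, draw]
  -- iteration 3/5 --
  FD 1.8: (22.2,0) -> (24,0) [heading=0, draw]
  FD 1.4: (24,0) -> (25.4,0) [heading=0, draw]
  FD 7.9: (25.4,0) -> (33.3,0) [heading=0, draw]
  -- iteration 4/5 --
  FD 1.8: (33.3,0) -> (35.1,0) [heading=0, draw]
  FD 1.4: (35.1,0) -> (36.5,0) [heading=0, draw]
  FD 7.9: (36.5,0) -> (44.4,0) [heading=0, draw]
  -- iteration 5/5 --
  FD 1.8: (44.4,0) -> (46.2,0) [heading=0, draw]
  FD 1.4: (46.2,0) -> (47.6,0) [heading=0, draw]
  FD 7.9: (47.6,0) -> (55.5,0) [heading=0, draw]
]
Final: pos=(55.5,0), heading=0, 15 segment(s) drawn

Segment endpoints: x in {0, 1.8, 3.2, 11.1, 12.9, 14.3, 22.2, 24, 25.4, 33.3, 35.1, 36.5, 44.4, 46.2, 47.6, 55.5}, y in {0}
xmin=0, ymin=0, xmax=55.5, ymax=0

Answer: 0 0 55.5 0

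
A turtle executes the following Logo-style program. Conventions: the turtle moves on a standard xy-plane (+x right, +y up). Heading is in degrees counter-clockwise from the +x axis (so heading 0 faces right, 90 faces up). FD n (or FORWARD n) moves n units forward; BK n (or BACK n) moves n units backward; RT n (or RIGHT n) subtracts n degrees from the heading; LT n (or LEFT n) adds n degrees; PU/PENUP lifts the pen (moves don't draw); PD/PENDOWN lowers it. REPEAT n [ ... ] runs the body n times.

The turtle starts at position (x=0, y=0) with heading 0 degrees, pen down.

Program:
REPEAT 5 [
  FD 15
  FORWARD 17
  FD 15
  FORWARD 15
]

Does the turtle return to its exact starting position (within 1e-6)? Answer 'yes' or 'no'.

Answer: no

Derivation:
Executing turtle program step by step:
Start: pos=(0,0), heading=0, pen down
REPEAT 5 [
  -- iteration 1/5 --
  FD 15: (0,0) -> (15,0) [heading=0, draw]
  FD 17: (15,0) -> (32,0) [heading=0, draw]
  FD 15: (32,0) -> (47,0) [heading=0, draw]
  FD 15: (47,0) -> (62,0) [heading=0, draw]
  -- iteration 2/5 --
  FD 15: (62,0) -> (77,0) [heading=0, draw]
  FD 17: (77,0) -> (94,0) [heading=0, draw]
  FD 15: (94,0) -> (109,0) [heading=0, draw]
  FD 15: (109,0) -> (124,0) [heading=0, draw]
  -- iteration 3/5 --
  FD 15: (124,0) -> (139,0) [heading=0, draw]
  FD 17: (139,0) -> (156,0) [heading=0, draw]
  FD 15: (156,0) -> (171,0) [heading=0, draw]
  FD 15: (171,0) -> (186,0) [heading=0, draw]
  -- iteration 4/5 --
  FD 15: (186,0) -> (201,0) [heading=0, draw]
  FD 17: (201,0) -> (218,0) [heading=0, draw]
  FD 15: (218,0) -> (233,0) [heading=0, draw]
  FD 15: (233,0) -> (248,0) [heading=0, draw]
  -- iteration 5/5 --
  FD 15: (248,0) -> (263,0) [heading=0, draw]
  FD 17: (263,0) -> (280,0) [heading=0, draw]
  FD 15: (280,0) -> (295,0) [heading=0, draw]
  FD 15: (295,0) -> (310,0) [heading=0, draw]
]
Final: pos=(310,0), heading=0, 20 segment(s) drawn

Start position: (0, 0)
Final position: (310, 0)
Distance = 310; >= 1e-6 -> NOT closed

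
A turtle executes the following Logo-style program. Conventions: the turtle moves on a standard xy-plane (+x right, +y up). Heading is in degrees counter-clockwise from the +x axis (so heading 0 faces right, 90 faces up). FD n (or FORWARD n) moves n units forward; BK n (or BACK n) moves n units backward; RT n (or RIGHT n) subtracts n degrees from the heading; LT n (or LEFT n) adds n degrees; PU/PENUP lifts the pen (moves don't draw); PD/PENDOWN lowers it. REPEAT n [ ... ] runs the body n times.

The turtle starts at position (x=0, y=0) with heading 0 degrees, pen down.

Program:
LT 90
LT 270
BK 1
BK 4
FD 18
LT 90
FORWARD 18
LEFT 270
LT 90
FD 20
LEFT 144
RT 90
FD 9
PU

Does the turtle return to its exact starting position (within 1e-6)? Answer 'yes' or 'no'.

Executing turtle program step by step:
Start: pos=(0,0), heading=0, pen down
LT 90: heading 0 -> 90
LT 270: heading 90 -> 0
BK 1: (0,0) -> (-1,0) [heading=0, draw]
BK 4: (-1,0) -> (-5,0) [heading=0, draw]
FD 18: (-5,0) -> (13,0) [heading=0, draw]
LT 90: heading 0 -> 90
FD 18: (13,0) -> (13,18) [heading=90, draw]
LT 270: heading 90 -> 0
LT 90: heading 0 -> 90
FD 20: (13,18) -> (13,38) [heading=90, draw]
LT 144: heading 90 -> 234
RT 90: heading 234 -> 144
FD 9: (13,38) -> (5.719,43.29) [heading=144, draw]
PU: pen up
Final: pos=(5.719,43.29), heading=144, 6 segment(s) drawn

Start position: (0, 0)
Final position: (5.719, 43.29)
Distance = 43.666; >= 1e-6 -> NOT closed

Answer: no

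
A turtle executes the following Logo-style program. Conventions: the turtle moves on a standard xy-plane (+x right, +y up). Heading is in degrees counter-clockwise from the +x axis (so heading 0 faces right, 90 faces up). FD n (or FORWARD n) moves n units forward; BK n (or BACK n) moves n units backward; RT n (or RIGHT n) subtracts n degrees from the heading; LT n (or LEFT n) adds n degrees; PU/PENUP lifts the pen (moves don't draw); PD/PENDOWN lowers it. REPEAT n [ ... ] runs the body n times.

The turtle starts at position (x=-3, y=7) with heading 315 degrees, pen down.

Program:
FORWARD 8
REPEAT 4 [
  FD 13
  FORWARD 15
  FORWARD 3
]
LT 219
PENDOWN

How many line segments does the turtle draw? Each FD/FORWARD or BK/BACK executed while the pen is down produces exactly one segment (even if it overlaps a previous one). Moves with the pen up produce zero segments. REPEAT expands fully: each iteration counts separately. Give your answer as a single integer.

Answer: 13

Derivation:
Executing turtle program step by step:
Start: pos=(-3,7), heading=315, pen down
FD 8: (-3,7) -> (2.657,1.343) [heading=315, draw]
REPEAT 4 [
  -- iteration 1/4 --
  FD 13: (2.657,1.343) -> (11.849,-7.849) [heading=315, draw]
  FD 15: (11.849,-7.849) -> (22.456,-18.456) [heading=315, draw]
  FD 3: (22.456,-18.456) -> (24.577,-20.577) [heading=315, draw]
  -- iteration 2/4 --
  FD 13: (24.577,-20.577) -> (33.77,-29.77) [heading=315, draw]
  FD 15: (33.77,-29.77) -> (44.376,-40.376) [heading=315, draw]
  FD 3: (44.376,-40.376) -> (46.497,-42.497) [heading=315, draw]
  -- iteration 3/4 --
  FD 13: (46.497,-42.497) -> (55.69,-51.69) [heading=315, draw]
  FD 15: (55.69,-51.69) -> (66.296,-62.296) [heading=315, draw]
  FD 3: (66.296,-62.296) -> (68.418,-64.418) [heading=315, draw]
  -- iteration 4/4 --
  FD 13: (68.418,-64.418) -> (77.61,-73.61) [heading=315, draw]
  FD 15: (77.61,-73.61) -> (88.217,-84.217) [heading=315, draw]
  FD 3: (88.217,-84.217) -> (90.338,-86.338) [heading=315, draw]
]
LT 219: heading 315 -> 174
PD: pen down
Final: pos=(90.338,-86.338), heading=174, 13 segment(s) drawn
Segments drawn: 13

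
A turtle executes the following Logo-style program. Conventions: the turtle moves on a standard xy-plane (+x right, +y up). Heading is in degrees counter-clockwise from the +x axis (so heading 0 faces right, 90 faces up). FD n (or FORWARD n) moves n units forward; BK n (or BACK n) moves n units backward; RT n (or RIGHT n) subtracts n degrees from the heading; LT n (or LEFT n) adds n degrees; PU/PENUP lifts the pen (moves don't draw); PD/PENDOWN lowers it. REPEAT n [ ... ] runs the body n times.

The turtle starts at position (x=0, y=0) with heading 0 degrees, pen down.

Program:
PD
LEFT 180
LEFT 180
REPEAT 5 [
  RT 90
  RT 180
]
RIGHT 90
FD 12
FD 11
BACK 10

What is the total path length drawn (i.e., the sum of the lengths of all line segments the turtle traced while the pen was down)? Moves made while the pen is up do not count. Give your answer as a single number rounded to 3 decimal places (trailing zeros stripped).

Answer: 33

Derivation:
Executing turtle program step by step:
Start: pos=(0,0), heading=0, pen down
PD: pen down
LT 180: heading 0 -> 180
LT 180: heading 180 -> 0
REPEAT 5 [
  -- iteration 1/5 --
  RT 90: heading 0 -> 270
  RT 180: heading 270 -> 90
  -- iteration 2/5 --
  RT 90: heading 90 -> 0
  RT 180: heading 0 -> 180
  -- iteration 3/5 --
  RT 90: heading 180 -> 90
  RT 180: heading 90 -> 270
  -- iteration 4/5 --
  RT 90: heading 270 -> 180
  RT 180: heading 180 -> 0
  -- iteration 5/5 --
  RT 90: heading 0 -> 270
  RT 180: heading 270 -> 90
]
RT 90: heading 90 -> 0
FD 12: (0,0) -> (12,0) [heading=0, draw]
FD 11: (12,0) -> (23,0) [heading=0, draw]
BK 10: (23,0) -> (13,0) [heading=0, draw]
Final: pos=(13,0), heading=0, 3 segment(s) drawn

Segment lengths:
  seg 1: (0,0) -> (12,0), length = 12
  seg 2: (12,0) -> (23,0), length = 11
  seg 3: (23,0) -> (13,0), length = 10
Total = 33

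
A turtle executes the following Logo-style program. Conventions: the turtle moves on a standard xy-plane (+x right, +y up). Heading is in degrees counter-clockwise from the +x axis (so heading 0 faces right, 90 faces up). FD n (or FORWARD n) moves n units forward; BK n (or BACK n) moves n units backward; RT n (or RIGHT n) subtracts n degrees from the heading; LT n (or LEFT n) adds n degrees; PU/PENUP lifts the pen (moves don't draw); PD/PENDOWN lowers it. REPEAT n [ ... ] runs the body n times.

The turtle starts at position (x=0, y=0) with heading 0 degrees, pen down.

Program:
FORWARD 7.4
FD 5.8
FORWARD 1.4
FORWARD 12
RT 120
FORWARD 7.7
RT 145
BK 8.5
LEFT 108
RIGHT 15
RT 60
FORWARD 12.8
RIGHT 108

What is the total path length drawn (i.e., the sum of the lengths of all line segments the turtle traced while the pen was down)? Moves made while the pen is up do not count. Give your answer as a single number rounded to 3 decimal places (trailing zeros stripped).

Executing turtle program step by step:
Start: pos=(0,0), heading=0, pen down
FD 7.4: (0,0) -> (7.4,0) [heading=0, draw]
FD 5.8: (7.4,0) -> (13.2,0) [heading=0, draw]
FD 1.4: (13.2,0) -> (14.6,0) [heading=0, draw]
FD 12: (14.6,0) -> (26.6,0) [heading=0, draw]
RT 120: heading 0 -> 240
FD 7.7: (26.6,0) -> (22.75,-6.668) [heading=240, draw]
RT 145: heading 240 -> 95
BK 8.5: (22.75,-6.668) -> (23.491,-15.136) [heading=95, draw]
LT 108: heading 95 -> 203
RT 15: heading 203 -> 188
RT 60: heading 188 -> 128
FD 12.8: (23.491,-15.136) -> (15.61,-5.05) [heading=128, draw]
RT 108: heading 128 -> 20
Final: pos=(15.61,-5.05), heading=20, 7 segment(s) drawn

Segment lengths:
  seg 1: (0,0) -> (7.4,0), length = 7.4
  seg 2: (7.4,0) -> (13.2,0), length = 5.8
  seg 3: (13.2,0) -> (14.6,0), length = 1.4
  seg 4: (14.6,0) -> (26.6,0), length = 12
  seg 5: (26.6,0) -> (22.75,-6.668), length = 7.7
  seg 6: (22.75,-6.668) -> (23.491,-15.136), length = 8.5
  seg 7: (23.491,-15.136) -> (15.61,-5.05), length = 12.8
Total = 55.6

Answer: 55.6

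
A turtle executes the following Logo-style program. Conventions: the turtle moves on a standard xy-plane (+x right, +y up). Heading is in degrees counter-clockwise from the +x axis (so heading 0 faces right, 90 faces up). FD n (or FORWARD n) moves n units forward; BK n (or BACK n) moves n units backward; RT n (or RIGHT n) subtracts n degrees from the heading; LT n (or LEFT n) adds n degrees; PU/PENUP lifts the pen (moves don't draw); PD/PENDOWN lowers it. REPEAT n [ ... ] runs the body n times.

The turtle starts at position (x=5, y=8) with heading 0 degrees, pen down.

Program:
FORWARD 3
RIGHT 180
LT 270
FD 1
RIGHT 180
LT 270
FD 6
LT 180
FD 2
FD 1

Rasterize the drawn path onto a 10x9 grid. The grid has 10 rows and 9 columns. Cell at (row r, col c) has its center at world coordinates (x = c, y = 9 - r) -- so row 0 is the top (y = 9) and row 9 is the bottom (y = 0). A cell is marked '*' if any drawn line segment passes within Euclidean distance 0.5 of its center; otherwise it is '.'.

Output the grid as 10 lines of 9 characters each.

Answer: ..*******
.....****
.........
.........
.........
.........
.........
.........
.........
.........

Derivation:
Segment 0: (5,8) -> (8,8)
Segment 1: (8,8) -> (8,9)
Segment 2: (8,9) -> (2,9)
Segment 3: (2,9) -> (4,9)
Segment 4: (4,9) -> (5,9)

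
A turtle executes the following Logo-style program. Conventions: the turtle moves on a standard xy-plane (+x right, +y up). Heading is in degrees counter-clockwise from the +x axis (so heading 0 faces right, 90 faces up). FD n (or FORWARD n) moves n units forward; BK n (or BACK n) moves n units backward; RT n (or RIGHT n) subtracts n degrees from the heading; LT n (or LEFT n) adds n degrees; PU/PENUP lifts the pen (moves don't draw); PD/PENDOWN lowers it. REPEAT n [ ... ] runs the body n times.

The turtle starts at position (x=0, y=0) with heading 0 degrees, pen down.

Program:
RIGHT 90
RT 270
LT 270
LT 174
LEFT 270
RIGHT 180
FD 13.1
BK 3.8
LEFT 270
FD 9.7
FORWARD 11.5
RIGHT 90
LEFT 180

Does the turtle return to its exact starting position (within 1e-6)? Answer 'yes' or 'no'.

Executing turtle program step by step:
Start: pos=(0,0), heading=0, pen down
RT 90: heading 0 -> 270
RT 270: heading 270 -> 0
LT 270: heading 0 -> 270
LT 174: heading 270 -> 84
LT 270: heading 84 -> 354
RT 180: heading 354 -> 174
FD 13.1: (0,0) -> (-13.028,1.369) [heading=174, draw]
BK 3.8: (-13.028,1.369) -> (-9.249,0.972) [heading=174, draw]
LT 270: heading 174 -> 84
FD 9.7: (-9.249,0.972) -> (-8.235,10.619) [heading=84, draw]
FD 11.5: (-8.235,10.619) -> (-7.033,22.056) [heading=84, draw]
RT 90: heading 84 -> 354
LT 180: heading 354 -> 174
Final: pos=(-7.033,22.056), heading=174, 4 segment(s) drawn

Start position: (0, 0)
Final position: (-7.033, 22.056)
Distance = 23.15; >= 1e-6 -> NOT closed

Answer: no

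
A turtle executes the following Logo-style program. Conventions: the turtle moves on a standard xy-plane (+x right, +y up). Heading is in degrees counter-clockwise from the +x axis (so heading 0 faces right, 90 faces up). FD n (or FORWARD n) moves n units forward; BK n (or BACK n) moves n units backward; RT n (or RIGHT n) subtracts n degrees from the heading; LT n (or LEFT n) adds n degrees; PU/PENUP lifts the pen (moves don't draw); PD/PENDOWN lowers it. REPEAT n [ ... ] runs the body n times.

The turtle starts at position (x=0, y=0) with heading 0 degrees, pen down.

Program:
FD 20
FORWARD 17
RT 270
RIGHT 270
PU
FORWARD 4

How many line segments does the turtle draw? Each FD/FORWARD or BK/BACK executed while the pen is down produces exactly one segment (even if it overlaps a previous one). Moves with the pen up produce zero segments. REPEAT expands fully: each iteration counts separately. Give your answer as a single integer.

Answer: 2

Derivation:
Executing turtle program step by step:
Start: pos=(0,0), heading=0, pen down
FD 20: (0,0) -> (20,0) [heading=0, draw]
FD 17: (20,0) -> (37,0) [heading=0, draw]
RT 270: heading 0 -> 90
RT 270: heading 90 -> 180
PU: pen up
FD 4: (37,0) -> (33,0) [heading=180, move]
Final: pos=(33,0), heading=180, 2 segment(s) drawn
Segments drawn: 2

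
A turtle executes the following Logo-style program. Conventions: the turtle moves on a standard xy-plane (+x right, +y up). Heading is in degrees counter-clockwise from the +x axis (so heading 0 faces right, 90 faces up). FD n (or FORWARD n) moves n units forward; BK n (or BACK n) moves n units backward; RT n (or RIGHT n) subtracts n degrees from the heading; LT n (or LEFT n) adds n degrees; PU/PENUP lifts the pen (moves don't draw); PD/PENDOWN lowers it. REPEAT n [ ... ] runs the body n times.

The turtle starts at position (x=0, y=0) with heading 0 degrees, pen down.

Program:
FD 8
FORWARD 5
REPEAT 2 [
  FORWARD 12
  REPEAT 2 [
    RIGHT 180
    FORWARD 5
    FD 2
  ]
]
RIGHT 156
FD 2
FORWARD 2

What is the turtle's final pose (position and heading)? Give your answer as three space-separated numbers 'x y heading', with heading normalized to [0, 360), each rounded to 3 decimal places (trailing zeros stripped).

Executing turtle program step by step:
Start: pos=(0,0), heading=0, pen down
FD 8: (0,0) -> (8,0) [heading=0, draw]
FD 5: (8,0) -> (13,0) [heading=0, draw]
REPEAT 2 [
  -- iteration 1/2 --
  FD 12: (13,0) -> (25,0) [heading=0, draw]
  REPEAT 2 [
    -- iteration 1/2 --
    RT 180: heading 0 -> 180
    FD 5: (25,0) -> (20,0) [heading=180, draw]
    FD 2: (20,0) -> (18,0) [heading=180, draw]
    -- iteration 2/2 --
    RT 180: heading 180 -> 0
    FD 5: (18,0) -> (23,0) [heading=0, draw]
    FD 2: (23,0) -> (25,0) [heading=0, draw]
  ]
  -- iteration 2/2 --
  FD 12: (25,0) -> (37,0) [heading=0, draw]
  REPEAT 2 [
    -- iteration 1/2 --
    RT 180: heading 0 -> 180
    FD 5: (37,0) -> (32,0) [heading=180, draw]
    FD 2: (32,0) -> (30,0) [heading=180, draw]
    -- iteration 2/2 --
    RT 180: heading 180 -> 0
    FD 5: (30,0) -> (35,0) [heading=0, draw]
    FD 2: (35,0) -> (37,0) [heading=0, draw]
  ]
]
RT 156: heading 0 -> 204
FD 2: (37,0) -> (35.173,-0.813) [heading=204, draw]
FD 2: (35.173,-0.813) -> (33.346,-1.627) [heading=204, draw]
Final: pos=(33.346,-1.627), heading=204, 14 segment(s) drawn

Answer: 33.346 -1.627 204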